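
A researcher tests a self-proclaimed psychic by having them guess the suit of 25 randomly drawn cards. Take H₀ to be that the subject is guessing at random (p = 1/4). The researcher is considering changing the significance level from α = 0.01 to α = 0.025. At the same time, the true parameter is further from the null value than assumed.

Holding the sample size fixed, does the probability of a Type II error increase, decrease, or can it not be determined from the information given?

A larger α widens the rejection region, so when the alternative is true more outcomes lead to rejection — failing to reject becomes less likely. A larger true effect moves the Ha sampling distribution further from the H₀ critical value, making rejection more likely when Ha is true. Both changes push β in the same direction.

It decreases.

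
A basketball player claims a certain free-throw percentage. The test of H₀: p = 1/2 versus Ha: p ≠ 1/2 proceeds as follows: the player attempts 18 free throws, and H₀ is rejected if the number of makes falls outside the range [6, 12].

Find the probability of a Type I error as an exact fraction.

1577/16384

α = P(K ≤ 5 or K ≥ 13 | p = 1/2), K ~ Binomial(18, 1/2).
The two tails are symmetric, so α = 2·(1 + 18 + 153 + 816 + 3060 + 8568)/2^18 = 25232/262144 = 1577/16384.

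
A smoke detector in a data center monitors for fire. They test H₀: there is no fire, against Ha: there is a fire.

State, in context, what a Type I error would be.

A Type I error is rejecting H₀ when H₀ is true.
Here that means sounding the alarm and evacuating the building when actually there is no fire.

A Type I error would mean concluding that there is a fire when in fact there is no fire.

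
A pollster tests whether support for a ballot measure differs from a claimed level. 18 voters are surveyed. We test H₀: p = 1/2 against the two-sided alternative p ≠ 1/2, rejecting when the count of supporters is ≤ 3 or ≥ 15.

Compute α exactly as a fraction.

247/32768

The significance level is the null-hypothesis probability of the rejection region {≤3} ∪ {≥15}.
The two tails are symmetric, so α = 2·(1 + 18 + 153 + 816)/2^18 = 1976/262144 = 247/32768.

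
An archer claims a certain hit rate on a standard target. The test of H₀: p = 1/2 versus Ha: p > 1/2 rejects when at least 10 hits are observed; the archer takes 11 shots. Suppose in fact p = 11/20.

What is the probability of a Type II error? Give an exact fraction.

Under the alternative p = 11/20, S ~ Binomial(11, 11/20); β is the probability the test does not reject, P(S < 10).
Equivalently, β = 1 − P(S ≥ 10) = 20194688329389/20480000000000.

20194688329389/20480000000000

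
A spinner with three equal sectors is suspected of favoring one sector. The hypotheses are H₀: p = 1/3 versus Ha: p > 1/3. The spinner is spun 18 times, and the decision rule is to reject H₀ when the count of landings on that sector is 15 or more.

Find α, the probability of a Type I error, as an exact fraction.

Under H₀, K ~ Binomial(18, 1/3), and α = P(K ≥ 15).
Summing C(18,j)(1/3)^j(2/3)^{18−j} for j = 15,…,18 gives 7177/387420489.

7177/387420489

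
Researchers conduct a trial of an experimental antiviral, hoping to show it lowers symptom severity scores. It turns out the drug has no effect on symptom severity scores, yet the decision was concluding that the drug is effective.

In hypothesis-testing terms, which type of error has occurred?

The null hypothesis here is that the drug has no effect on symptom severity scores.
'Concluding that the drug is effective' corresponds to rejecting H₀.
H₀ was rejected but H₀ is true — a Type I error (false positive).

Type I error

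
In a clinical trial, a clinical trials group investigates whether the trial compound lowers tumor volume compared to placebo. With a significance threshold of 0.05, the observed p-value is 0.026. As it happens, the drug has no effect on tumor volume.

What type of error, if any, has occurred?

The conventional null hypothesis is that the drug has no effect on tumor volume.
Since p = 0.026 < α = 0.05, H₀ is rejected.
H₀ is true (actually the drug has no effect on tumor volume).
Rejecting a true H₀ is a Type I error.

Type I error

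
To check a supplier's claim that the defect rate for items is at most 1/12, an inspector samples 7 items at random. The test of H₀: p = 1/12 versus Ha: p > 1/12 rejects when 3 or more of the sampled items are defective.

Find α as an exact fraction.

The significance level is the probability, assuming p = 1/12, of seeing 3 or more defectives in 7 draws.
Computing the lower-tail complement: 1 − 11756723/11943936 = 187213/11943936.

187213/11943936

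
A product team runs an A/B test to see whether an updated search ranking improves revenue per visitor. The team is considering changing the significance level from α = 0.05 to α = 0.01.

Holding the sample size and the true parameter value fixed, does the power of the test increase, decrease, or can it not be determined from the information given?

Lowering α raises the bar for rejection; under Ha, the test now fails to reject on outcomes it previously would have rejected.
Since power = 1 − β and β increases, power decreases.

It decreases.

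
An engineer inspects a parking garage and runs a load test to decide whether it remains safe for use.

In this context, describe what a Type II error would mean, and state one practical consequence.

A Type II error would mean concluding that the structure meets the required load capacity (safe) (or at least failing to establish that the structure is structurally deficient) when in fact the structure is structurally deficient. Consequence: a deficient structure remains in service and may fail under load.

With the conventional null hypothesis that the structure meets the required load capacity (safe):
A Type II error is failing to reject H₀ when H₀ is false.
Here that means keeping the structure open when actually the structure is structurally deficient.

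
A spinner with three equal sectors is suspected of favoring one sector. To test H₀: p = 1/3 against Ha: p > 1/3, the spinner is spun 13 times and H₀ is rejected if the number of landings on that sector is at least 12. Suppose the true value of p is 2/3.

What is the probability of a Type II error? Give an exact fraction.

510961/531441

Under the alternative p = 2/3, X ~ Binomial(13, 2/3); β is the probability the test does not reject, P(X < 12).
Equivalently, β = 1 − P(X ≥ 12) = 510961/531441.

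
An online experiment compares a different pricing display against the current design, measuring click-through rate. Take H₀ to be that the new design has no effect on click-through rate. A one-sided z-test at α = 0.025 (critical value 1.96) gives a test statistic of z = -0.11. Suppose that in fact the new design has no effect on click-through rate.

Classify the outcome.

Neither — the decision is correct.

Since z = -0.11 ≤ z* = 1.96, H₀ is not rejected.
H₀ is true (actually the new design has no effect on click-through rate).
The decision matches the true state — no error.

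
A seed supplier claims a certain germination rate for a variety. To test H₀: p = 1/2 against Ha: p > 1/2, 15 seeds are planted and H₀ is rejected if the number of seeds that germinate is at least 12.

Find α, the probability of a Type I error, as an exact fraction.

α = P(reject H₀ | H₀ true) = P(K ≥ 12 | p = 1/2), with K ~ Binomial(15, 1/2).
Summing the upper tail: (455 + 105 + 15 + 1) / 2^15 = 576/32768 = 9/512.

9/512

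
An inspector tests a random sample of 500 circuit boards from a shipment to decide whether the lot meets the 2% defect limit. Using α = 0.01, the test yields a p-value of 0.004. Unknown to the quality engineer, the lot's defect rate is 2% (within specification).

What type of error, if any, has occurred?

Type I error

The conventional null hypothesis is that the lot's defect rate is 2% (within specification).
Since p = 0.004 < α = 0.01, H₀ is rejected.
H₀ is true (actually the lot's defect rate is 2% (within specification)).
Rejecting a true H₀ is a Type I error.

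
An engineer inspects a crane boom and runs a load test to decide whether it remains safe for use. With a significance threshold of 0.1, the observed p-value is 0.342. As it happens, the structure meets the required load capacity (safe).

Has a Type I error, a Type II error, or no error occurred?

The conventional null hypothesis is that the structure meets the required load capacity (safe).
Since p = 0.342 ≥ α = 0.1, H₀ is not rejected.
H₀ is true (actually the structure meets the required load capacity (safe)).
The decision matches the true state — no error.

No error (correct decision).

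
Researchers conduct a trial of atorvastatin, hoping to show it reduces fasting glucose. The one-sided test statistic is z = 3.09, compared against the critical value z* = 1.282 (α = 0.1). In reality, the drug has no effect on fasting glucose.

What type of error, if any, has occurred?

Type I error

The conventional null hypothesis is that the drug has no effect on fasting glucose.
Since z = 3.09 > z* = 1.282, H₀ is rejected.
H₀ is true (actually the drug has no effect on fasting glucose).
Rejecting a true H₀ is a Type I error.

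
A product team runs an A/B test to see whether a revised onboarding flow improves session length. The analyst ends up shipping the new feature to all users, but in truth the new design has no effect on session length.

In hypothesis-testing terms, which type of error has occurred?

Type I error

The null hypothesis here is that the new design has no effect on session length.
'Shipping the new feature to all users' corresponds to rejecting H₀.
H₀ was rejected but H₀ is true — a Type I error (false positive).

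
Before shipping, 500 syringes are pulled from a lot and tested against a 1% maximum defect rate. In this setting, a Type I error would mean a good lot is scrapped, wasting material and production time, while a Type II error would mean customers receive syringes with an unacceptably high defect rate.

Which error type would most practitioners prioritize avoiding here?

The Type II consequence (customers receive syringes with an unacceptably high defect rate) is more severe than the Type I consequence (a good lot is scrapped, wasting material and production time).

Type II error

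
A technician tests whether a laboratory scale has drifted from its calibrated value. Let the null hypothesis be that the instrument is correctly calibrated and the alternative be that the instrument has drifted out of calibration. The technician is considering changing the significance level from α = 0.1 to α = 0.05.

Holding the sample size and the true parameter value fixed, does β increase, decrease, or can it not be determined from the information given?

Lowering α raises the bar for rejection; under Ha, the test now fails to reject on outcomes it previously would have rejected.

It increases.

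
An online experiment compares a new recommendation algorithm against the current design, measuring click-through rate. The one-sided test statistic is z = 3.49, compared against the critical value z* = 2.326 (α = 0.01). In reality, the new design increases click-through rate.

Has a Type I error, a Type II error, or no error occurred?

No error — this is a correct decision.

The conventional null hypothesis is that the new design has no effect on click-through rate.
Since z = 3.49 > z* = 2.326, H₀ is rejected.
H₀ is false (actually the new design increases click-through rate).
The decision matches the true state — no error.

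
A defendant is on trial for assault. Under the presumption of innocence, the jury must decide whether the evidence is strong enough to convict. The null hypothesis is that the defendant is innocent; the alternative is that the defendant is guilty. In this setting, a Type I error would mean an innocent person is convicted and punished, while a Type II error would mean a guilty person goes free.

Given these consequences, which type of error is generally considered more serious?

The Type I consequence (an innocent person is convicted and punished) is more severe than the Type II consequence (a guilty person goes free).

Type I error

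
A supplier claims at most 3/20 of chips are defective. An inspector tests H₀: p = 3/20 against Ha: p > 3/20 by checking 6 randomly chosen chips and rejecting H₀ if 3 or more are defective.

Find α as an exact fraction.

The significance level is the probability, assuming p = 3/20, of seeing 3 or more defectives in 6 draws.
α = 1 − P(X ≤ 2) = 1 − 6097033/6400000 = 302967/6400000.

302967/6400000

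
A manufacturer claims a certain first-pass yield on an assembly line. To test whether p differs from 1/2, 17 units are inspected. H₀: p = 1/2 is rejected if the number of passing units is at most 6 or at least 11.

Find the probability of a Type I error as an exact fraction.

Under H₀, S ~ Binomial(17, 1/2); α is the probability of landing in either tail, P(S ≤ 6) + P(S ≥ 11).
Each tail has probability (1 + 17 + 136 + 680 + 2380 + 6188 + 12376)/131072; doubling gives α = 43556/131072 = 10889/32768.

10889/32768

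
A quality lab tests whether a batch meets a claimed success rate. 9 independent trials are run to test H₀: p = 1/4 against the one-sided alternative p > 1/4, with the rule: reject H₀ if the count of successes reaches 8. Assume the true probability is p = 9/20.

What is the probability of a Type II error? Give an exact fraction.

126837738533/128000000000

A Type II error is failing to reject when Ha holds: with p = 9/20, β = P(Y ≤ 7).
Summing C(9,j)·(9/20)^j·(11/20)^{9-j} for j = 0..7 gives 126837738533/128000000000.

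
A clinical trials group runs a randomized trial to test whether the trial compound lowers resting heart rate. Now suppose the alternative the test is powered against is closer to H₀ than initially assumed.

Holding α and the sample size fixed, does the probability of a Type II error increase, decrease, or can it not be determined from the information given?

It increases.

A smaller departure from H₀ means the test statistic under Ha is distributed closer to where it would be under H₀; rejection becomes less likely.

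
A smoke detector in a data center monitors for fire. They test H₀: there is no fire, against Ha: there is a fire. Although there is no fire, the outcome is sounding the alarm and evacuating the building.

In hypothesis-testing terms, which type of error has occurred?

'Sounding the alarm and evacuating the building' corresponds to rejecting H₀.
H₀ was rejected but H₀ is true — a Type I error (false positive).

Type I error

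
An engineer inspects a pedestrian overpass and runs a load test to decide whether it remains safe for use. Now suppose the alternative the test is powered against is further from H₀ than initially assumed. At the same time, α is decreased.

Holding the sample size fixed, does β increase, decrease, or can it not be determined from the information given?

The first change alone would make β decrease; the second alone would make β increase. Which effect dominates depends on the magnitudes, which are not given.

Cannot be determined from the information given.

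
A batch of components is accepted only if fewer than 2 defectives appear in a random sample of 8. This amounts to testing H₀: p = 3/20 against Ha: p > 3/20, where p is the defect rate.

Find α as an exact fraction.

8776114407/25600000000

α = P(reject H₀ | H₀ true) = P(Y ≥ 2 | p = 3/20), Y ~ Binomial(8, 3/20).
Via the complement, α = 1 − Σ_{j=0}^{1} C(8,j)(3/20)^j(17/20)^{8-j} = 8776114407/25600000000.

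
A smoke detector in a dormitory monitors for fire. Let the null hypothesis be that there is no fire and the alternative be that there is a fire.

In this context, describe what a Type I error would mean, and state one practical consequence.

A Type I error would mean concluding that there is a fire when in fact there is no fire. Consequence: the building is evacuated for a false alarm, disrupting work.

A Type I error is rejecting H₀ when H₀ is true.
Here that means sounding the alarm and evacuating the building when actually there is no fire.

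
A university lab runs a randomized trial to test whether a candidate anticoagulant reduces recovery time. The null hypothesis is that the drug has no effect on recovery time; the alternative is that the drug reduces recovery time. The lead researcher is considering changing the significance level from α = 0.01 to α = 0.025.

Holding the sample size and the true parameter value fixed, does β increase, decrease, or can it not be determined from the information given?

With a larger α the critical value moves toward the center, so more of the Ha sampling distribution lies in the rejection region.

It decreases.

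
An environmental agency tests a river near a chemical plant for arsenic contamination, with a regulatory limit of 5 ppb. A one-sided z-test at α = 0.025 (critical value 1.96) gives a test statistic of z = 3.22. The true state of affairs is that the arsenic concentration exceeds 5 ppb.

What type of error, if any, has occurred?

No error — this is a correct decision.

The conventional null hypothesis is that the arsenic concentration is at or below 5 ppb (safe).
Since z = 3.22 > z* = 1.96, H₀ is rejected.
H₀ is false (actually the arsenic concentration exceeds 5 ppb).
The decision matches the true state — no error.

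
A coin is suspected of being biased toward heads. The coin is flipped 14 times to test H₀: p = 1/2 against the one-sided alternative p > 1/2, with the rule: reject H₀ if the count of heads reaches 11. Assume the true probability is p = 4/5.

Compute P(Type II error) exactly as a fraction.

1842102761/6103515625

β = P(fail to reject H₀ | Ha true) = P(K ≤ 10 | p = 4/5), K ~ Binomial(14, 4/5).
Adding the binomial probabilities P(K=0)+…+P(K=10) at p = 4/5 gives 1842102761/6103515625.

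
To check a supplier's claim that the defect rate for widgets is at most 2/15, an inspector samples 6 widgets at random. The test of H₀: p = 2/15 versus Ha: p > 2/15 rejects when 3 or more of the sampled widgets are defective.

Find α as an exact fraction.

The significance level is the probability, assuming p = 2/15, of seeing 3 or more defectives in 6 draws.
Via the complement, α = 1 − Σ_{j=0}^{2} C(6,j)(2/15)^j(13/15)^{6-j} = 78928/2278125.

78928/2278125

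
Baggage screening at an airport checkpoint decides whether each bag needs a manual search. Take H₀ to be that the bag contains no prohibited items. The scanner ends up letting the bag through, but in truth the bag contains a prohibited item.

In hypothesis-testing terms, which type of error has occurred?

'Letting the bag through' corresponds to failing to reject H₀.
H₀ was not rejected but H₀ is false — a Type II error (false negative).

Type II error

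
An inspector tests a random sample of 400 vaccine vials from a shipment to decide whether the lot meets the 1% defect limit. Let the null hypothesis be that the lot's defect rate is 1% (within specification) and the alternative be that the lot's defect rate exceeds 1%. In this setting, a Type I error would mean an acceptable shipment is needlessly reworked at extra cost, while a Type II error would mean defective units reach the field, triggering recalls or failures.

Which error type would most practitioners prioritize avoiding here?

The Type II consequence (defective units reach the field, triggering recalls or failures) is more severe than the Type I consequence (an acceptable shipment is needlessly reworked at extra cost).

Type II error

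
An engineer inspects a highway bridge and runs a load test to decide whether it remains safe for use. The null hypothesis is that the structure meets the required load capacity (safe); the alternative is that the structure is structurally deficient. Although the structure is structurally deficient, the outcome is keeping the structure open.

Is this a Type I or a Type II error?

'Keeping the structure open' corresponds to failing to reject H₀.
H₀ was not rejected but H₀ is false — a Type II error (false negative).

Type II error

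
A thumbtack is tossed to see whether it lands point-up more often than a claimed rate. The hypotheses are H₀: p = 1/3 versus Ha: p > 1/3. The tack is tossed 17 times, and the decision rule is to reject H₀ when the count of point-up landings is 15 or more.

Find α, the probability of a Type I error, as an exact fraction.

Under H₀, K ~ Binomial(17, 1/3), and α = P(K ≥ 15).
Summing C(17,j)(1/3)^j(2/3)^{17−j} for j = 15,…,17 gives 193/43046721.

193/43046721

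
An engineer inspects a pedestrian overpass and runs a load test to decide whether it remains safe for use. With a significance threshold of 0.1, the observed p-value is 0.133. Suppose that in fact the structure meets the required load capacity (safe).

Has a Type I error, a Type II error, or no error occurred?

The conventional null hypothesis is that the structure meets the required load capacity (safe).
Since p = 0.133 ≥ α = 0.1, H₀ is not rejected.
H₀ is true (actually the structure meets the required load capacity (safe)).
The decision matches the true state — no error.

Neither — the decision is correct.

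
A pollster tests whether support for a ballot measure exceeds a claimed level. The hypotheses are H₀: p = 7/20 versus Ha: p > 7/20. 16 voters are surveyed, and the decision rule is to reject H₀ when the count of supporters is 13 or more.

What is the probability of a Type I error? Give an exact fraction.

Under H₀, K ~ Binomial(16, 7/20), and α = P(K ≥ 13).
Adding the binomial terms for j = 13 through 16 with p = 7/20 yields 26795915385191141/131072000000000000000.

26795915385191141/131072000000000000000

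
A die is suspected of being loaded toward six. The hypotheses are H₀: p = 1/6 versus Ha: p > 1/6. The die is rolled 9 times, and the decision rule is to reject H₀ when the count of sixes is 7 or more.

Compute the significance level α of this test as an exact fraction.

473/5038848

α = P(reject H₀ | H₀ true) = P(S ≥ 7 | p = 1/6), with S ~ Binomial(9, 1/6).
Summing C(9,j)(1/6)^j(5/6)^{9−j} for j = 7,…,9 gives 473/5038848.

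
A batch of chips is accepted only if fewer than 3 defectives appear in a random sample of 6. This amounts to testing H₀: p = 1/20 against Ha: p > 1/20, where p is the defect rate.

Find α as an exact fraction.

α = P(reject H₀ | H₀ true) = P(X ≥ 3 | p = 1/20), X ~ Binomial(6, 1/20).
α = 1 − P(X ≤ 2) = 1 − 6385729/6400000 = 14271/6400000.

14271/6400000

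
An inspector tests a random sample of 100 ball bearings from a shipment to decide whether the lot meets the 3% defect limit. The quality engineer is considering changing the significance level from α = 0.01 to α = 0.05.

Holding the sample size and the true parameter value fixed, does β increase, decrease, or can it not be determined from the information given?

It decreases.

A larger α widens the rejection region, so when the alternative is true more outcomes lead to rejection — failing to reject becomes less likely.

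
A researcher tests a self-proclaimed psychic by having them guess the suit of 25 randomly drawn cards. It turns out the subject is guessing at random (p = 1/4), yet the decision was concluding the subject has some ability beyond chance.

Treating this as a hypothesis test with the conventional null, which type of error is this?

Type I error

The null hypothesis here is that the subject is guessing at random (p = 1/4).
'Concluding the subject has some ability beyond chance' corresponds to rejecting H₀.
H₀ was rejected but H₀ is true — a Type I error (false positive).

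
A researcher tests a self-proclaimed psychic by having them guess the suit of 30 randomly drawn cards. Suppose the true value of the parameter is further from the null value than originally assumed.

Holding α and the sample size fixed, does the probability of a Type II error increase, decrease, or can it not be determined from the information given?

A larger true effect moves the Ha sampling distribution further from the H₀ critical value, making rejection more likely when Ha is true.

It decreases.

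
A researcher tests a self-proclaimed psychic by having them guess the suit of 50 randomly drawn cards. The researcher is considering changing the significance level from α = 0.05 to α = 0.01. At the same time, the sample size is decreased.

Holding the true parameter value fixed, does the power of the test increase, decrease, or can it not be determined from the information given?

It decreases.

Lowering α raises the bar for rejection; under Ha, the test now fails to reject on outcomes it previously would have rejected. A smaller sample increases the standard error, so the sampling distributions under H₀ and Ha overlap more. Both changes push β in the same direction.
Since power = 1 − β and β increases, power decreases.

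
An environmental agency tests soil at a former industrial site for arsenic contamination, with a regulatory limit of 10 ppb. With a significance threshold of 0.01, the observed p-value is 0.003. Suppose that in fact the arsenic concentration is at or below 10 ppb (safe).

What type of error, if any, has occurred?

Type I error

The conventional null hypothesis is that the arsenic concentration is at or below 10 ppb (safe).
Since p = 0.003 < α = 0.01, H₀ is rejected.
H₀ is true (actually the arsenic concentration is at or below 10 ppb (safe)).
Rejecting a true H₀ is a Type I error.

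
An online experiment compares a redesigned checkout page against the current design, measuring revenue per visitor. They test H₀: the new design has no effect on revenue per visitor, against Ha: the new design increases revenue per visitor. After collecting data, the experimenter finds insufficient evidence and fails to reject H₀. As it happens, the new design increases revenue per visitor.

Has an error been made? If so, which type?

H₀ was not rejected, but H₀ is actually false.
Failing to reject a false null hypothesis is a Type II error (false negative).

Type II error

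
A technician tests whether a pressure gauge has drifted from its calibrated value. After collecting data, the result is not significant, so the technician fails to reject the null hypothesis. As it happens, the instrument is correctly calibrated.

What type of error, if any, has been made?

No error (correct decision).

The conventional null hypothesis here is that the instrument is correctly calibrated.
The test retained a true H₀ — the decision matches the true state.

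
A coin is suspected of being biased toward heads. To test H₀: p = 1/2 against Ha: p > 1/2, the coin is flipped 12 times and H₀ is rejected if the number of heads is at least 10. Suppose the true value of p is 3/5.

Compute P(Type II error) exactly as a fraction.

44753744/48828125

A Type II error is failing to reject when Ha holds: with p = 3/5, β = P(K ≤ 9).
Adding the binomial probabilities P(K=0)+…+P(K=9) at p = 3/5 gives 44753744/48828125.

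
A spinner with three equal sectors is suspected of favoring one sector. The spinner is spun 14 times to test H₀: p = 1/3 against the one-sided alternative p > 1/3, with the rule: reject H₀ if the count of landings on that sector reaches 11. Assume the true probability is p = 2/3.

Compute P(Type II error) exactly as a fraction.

β = P(fail to reject H₀ | Ha true) = P(Y ≤ 10 | p = 2/3), Y ~ Binomial(14, 2/3).
Summing C(14,j)·(2/3)^j·(1/3)^{14-j} for j = 0..10 gives 3533689/4782969.

3533689/4782969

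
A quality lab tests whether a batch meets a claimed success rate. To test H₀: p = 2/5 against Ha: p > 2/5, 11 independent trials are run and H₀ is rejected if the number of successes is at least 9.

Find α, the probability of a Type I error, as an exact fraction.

α = P(reject H₀ | H₀ true) = P(X ≥ 9 | p = 2/5), with X ~ Binomial(11, 2/5).
Adding the binomial terms for j = 9 through 11 with p = 2/5 yields 57856/9765625.

57856/9765625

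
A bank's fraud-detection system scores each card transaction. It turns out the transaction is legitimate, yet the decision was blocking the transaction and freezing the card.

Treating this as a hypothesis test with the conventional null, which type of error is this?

Type I error

The null hypothesis here is that the transaction is legitimate.
'Blocking the transaction and freezing the card' corresponds to rejecting H₀.
H₀ was rejected but H₀ is true — a Type I error (false positive).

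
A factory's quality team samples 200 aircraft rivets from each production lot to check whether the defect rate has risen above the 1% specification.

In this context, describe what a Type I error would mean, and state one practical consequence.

With the conventional null hypothesis that the lot's defect rate is 1% (within specification):
A Type I error is rejecting H₀ when H₀ is true.
Here that means rejecting the lot and scrapping or reworking it when actually the lot's defect rate is 1% (within specification).

A Type I error would mean concluding that the lot's defect rate exceeds 1% when in fact the lot's defect rate is 1% (within specification). Consequence: an acceptable shipment is needlessly reworked at extra cost.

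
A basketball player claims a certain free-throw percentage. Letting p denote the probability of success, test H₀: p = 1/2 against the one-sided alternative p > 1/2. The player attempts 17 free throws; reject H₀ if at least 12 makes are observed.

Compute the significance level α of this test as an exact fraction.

The Type I error probability is α = P(Y ≥ 12) computed under H₀, where Y ~ Binomial(17, 1/2).
Summing the upper tail: (6188 + 2380 + 680 + 136 + 17 + 1) / 2^17 = 9402/131072 = 4701/65536.

4701/65536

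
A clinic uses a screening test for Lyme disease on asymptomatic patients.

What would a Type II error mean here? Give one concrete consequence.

A Type II error would mean concluding that the patient does not have Lyme disease (or at least failing to establish that the patient has Lyme disease) when in fact the patient has Lyme disease. Consequence: the disease goes undetected and untreated until it has progressed.

With the conventional null hypothesis that the patient does not have Lyme disease:
A Type II error is failing to reject H₀ when H₀ is false.
Here that means clearing the patient as negative when actually the patient has Lyme disease.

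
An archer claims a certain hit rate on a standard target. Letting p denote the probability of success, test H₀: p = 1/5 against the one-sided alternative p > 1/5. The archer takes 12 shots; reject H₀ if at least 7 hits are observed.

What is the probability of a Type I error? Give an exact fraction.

952913/244140625

α = P(reject H₀ | H₀ true) = P(S ≥ 7 | p = 1/5), with S ~ Binomial(12, 1/5).
Summing C(12,j)(1/5)^j(4/5)^{12−j} for j = 7,…,12 gives 952913/244140625.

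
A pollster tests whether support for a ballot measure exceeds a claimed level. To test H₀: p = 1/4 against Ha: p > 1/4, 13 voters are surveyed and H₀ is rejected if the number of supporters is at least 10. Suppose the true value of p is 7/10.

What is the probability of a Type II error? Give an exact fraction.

β = P(fail to reject H₀ | Ha true) = P(K ≤ 9 | p = 7/10), K ~ Binomial(13, 7/10).
Equivalently, β = 1 − P(K ≥ 10) = 579394354239/1000000000000.

579394354239/1000000000000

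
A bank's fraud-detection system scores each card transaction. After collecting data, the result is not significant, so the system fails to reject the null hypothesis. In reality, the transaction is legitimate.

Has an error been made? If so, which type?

The conventional null hypothesis here is that the transaction is legitimate.
The test retained a true H₀ — the decision matches the true state.

Neither — the decision is correct.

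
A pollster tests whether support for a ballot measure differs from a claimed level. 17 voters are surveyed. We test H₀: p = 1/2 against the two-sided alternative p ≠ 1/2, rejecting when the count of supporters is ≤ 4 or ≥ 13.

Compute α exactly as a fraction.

1607/32768

Under H₀, S ~ Binomial(17, 1/2); α is the probability of landing in either tail, P(S ≤ 4) + P(S ≥ 13).
By symmetry, α = 2·P(S ≤ 4) = 2·(1 + 17 + 136 + 680 + 2380)/131072 = 6428/131072 = 1607/32768.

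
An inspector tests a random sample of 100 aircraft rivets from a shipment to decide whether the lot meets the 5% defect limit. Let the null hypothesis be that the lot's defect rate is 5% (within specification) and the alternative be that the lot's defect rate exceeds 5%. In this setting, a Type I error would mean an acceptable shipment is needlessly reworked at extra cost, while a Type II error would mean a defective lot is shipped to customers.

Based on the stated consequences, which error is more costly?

The Type II consequence (a defective lot is shipped to customers) is more severe than the Type I consequence (an acceptable shipment is needlessly reworked at extra cost).

Type II error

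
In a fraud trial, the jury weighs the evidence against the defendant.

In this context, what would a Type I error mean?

With the conventional null hypothesis that the defendant is innocent:
A Type I error is rejecting H₀ when H₀ is true.
Here that means convicting the defendant when actually the defendant is innocent.

A Type I error would mean concluding that the defendant is guilty when in fact the defendant is innocent.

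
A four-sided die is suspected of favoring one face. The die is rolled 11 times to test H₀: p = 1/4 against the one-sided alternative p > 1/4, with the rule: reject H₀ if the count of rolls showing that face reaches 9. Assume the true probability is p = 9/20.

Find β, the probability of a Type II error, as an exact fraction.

8070737386943/8192000000000

A Type II error is failing to reject when Ha holds: with p = 9/20, β = P(S ≤ 8).
Adding the binomial probabilities P(S=0)+…+P(S=8) at p = 9/20 gives 8070737386943/8192000000000.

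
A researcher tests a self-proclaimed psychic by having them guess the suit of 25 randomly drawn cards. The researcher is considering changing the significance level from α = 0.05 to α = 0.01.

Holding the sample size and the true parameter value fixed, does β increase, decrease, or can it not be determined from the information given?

It increases.

A smaller α moves the rejection region further into the tail. With the alternative true, more outcomes now fall outside the rejection region, so failing to reject becomes more likely.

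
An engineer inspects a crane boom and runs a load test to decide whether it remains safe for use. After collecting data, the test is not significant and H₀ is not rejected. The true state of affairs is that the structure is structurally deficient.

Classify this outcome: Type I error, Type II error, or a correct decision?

Type II error

The conventional null hypothesis here is that the structure meets the required load capacity (safe).
H₀ was not rejected, but H₀ is actually false.
Failing to reject a false null hypothesis is a Type II error (false negative).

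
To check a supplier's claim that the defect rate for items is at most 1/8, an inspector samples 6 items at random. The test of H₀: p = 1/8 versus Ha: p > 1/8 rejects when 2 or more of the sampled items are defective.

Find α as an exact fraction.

α = P(reject H₀ | H₀ true) = P(S ≥ 2 | p = 1/8), S ~ Binomial(6, 1/8).
Computing the lower-tail complement: 1 − 218491/262144 = 43653/262144.

43653/262144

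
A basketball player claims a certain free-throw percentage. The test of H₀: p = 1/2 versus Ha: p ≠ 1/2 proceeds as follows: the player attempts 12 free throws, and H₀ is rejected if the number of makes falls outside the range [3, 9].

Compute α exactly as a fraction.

α = P(X ≤ 2 or X ≥ 10 | p = 1/2), X ~ Binomial(12, 1/2).
The two tails are symmetric, so α = 2·(1 + 12 + 66)/2^12 = 158/4096 = 79/2048.

79/2048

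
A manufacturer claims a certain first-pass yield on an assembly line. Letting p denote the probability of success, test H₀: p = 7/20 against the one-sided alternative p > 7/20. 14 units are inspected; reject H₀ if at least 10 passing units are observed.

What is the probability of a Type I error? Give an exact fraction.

1977660911219567/327680000000000000

α = P(reject H₀ | H₀ true) = P(X ≥ 10 | p = 7/20), with X ~ Binomial(14, 7/20).
Adding the binomial terms for j = 10 through 14 with p = 7/20 yields 1977660911219567/327680000000000000.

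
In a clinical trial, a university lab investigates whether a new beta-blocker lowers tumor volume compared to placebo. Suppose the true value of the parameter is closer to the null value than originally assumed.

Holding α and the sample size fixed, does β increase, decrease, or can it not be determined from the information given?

A smaller departure from H₀ means the test statistic under Ha is distributed closer to where it would be under H₀; rejection becomes less likely.

It increases.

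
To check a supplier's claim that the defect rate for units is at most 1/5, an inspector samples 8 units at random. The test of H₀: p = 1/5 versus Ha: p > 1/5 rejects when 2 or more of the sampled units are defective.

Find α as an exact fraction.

194017/390625

The significance level is the probability, assuming p = 1/5, of seeing 2 or more defectives in 8 draws.
α = 1 − P(Y ≤ 1) = 1 − 196608/390625 = 194017/390625.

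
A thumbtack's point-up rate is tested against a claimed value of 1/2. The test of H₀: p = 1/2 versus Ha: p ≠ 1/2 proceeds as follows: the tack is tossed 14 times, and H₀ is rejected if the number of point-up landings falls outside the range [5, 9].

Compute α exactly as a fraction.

1471/8192

Under H₀, K ~ Binomial(14, 1/2); α is the probability of landing in either tail, P(K ≤ 4) + P(K ≥ 10).
The two tails are symmetric, so α = 2·(1 + 14 + 91 + 364 + 1001)/2^14 = 2942/16384 = 1471/8192.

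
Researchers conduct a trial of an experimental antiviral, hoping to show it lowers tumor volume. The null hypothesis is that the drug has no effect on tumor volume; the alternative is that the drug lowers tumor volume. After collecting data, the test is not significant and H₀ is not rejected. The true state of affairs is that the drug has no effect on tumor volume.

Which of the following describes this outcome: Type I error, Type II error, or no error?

The test retained a true H₀ — the decision matches the true state.

Neither — the decision is correct.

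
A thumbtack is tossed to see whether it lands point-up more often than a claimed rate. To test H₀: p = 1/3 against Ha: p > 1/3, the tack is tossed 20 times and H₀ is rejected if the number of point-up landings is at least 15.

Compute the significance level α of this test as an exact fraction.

The Type I error probability is α = P(Y ≥ 15) computed under H₀, where Y ~ Binomial(20, 1/3).
Summing C(20,j)(1/3)^j(2/3)^{20−j} for j = 15,…,20 gives 64841/387420489.

64841/387420489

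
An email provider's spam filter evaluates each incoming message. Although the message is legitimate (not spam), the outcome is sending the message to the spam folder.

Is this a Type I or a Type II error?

The null hypothesis here is that the message is legitimate (not spam).
'Sending the message to the spam folder' corresponds to rejecting H₀.
H₀ was rejected but H₀ is true — a Type I error (false positive).

Type I error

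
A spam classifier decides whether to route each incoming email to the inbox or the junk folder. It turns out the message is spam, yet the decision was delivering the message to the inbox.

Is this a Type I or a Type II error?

Type II error

The null hypothesis here is that the message is legitimate (not spam).
'Delivering the message to the inbox' corresponds to failing to reject H₀.
H₀ was not rejected but H₀ is false — a Type II error (false negative).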